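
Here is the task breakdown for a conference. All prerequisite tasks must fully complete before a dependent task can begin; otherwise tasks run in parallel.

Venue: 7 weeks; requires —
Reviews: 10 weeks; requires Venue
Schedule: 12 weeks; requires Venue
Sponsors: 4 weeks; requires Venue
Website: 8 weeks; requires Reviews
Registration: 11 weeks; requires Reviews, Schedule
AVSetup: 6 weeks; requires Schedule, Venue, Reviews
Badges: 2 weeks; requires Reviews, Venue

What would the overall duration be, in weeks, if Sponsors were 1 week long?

The binding path is Venue→Schedule→Registration = 7+12+11 = 30; finish at 30 weeks.
Sponsors has 19 weeks of float (longest path through it is 11).
The critical path is still Venue→Schedule→Registration; finish is now 30 weeks.

30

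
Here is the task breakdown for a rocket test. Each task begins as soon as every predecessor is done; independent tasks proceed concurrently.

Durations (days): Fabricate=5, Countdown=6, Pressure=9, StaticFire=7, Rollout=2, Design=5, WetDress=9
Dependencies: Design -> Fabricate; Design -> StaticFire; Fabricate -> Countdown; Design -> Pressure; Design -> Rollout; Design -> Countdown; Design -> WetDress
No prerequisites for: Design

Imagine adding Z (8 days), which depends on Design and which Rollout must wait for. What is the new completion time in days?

Originally the schedule takes 16 days.
With Z inserted, Rollout now waits for max(Design, Z).
New critical path: Design→Fabricate→Countdown = 5+5+6 = 16 ⇒ 16 days.

16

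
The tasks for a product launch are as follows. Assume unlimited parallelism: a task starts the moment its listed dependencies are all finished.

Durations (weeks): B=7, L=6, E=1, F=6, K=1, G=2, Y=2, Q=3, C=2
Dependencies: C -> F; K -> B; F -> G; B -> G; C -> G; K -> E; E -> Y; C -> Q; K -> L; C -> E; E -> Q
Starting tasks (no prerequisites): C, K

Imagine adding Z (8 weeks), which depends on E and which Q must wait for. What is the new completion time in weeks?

14

Originally the plan takes 10 weeks.
With Z inserted, Q now waits for max(C, E, Z).
New critical path: C→E→Z→Q = 2+1+8+3 = 14 ⇒ 14 weeks.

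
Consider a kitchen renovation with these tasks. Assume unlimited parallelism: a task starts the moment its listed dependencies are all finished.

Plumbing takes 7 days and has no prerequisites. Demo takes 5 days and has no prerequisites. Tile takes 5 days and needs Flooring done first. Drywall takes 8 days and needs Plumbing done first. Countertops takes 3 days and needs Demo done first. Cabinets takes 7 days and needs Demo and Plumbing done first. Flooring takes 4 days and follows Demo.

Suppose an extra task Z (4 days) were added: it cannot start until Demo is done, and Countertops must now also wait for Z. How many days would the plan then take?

15

Originally the plan takes 15 days.
With Z inserted, Countertops now waits for max(Demo, Z).
New critical path: Plumbing→Drywall = 7+8 = 15 ⇒ 15 days.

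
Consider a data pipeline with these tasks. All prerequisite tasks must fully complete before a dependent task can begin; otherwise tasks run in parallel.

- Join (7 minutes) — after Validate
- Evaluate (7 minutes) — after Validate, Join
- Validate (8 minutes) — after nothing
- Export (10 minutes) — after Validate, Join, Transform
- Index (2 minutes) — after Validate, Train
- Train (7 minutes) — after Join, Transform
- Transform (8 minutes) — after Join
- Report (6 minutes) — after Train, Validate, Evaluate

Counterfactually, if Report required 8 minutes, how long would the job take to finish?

38

Critical path before the change: Validate→Join→Transform→Train→Report = 8+7+8+7+6 = 36 giving 36 minutes.
Report is on the critical path; changing it to 8 makes that path 38 minutes.
No other chain overtakes it, so the finish is 38 minutes.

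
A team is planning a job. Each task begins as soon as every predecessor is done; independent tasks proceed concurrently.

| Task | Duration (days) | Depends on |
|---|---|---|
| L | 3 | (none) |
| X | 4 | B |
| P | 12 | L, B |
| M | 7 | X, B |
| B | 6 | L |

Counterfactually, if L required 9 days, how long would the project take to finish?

As given, the longest chain is L→B→P = 3+6+12 = 21, so the finish is 21 days.
L is on the critical path; changing it to 9 makes that path 27 days.
That remains the longest chain; total 27 days.

27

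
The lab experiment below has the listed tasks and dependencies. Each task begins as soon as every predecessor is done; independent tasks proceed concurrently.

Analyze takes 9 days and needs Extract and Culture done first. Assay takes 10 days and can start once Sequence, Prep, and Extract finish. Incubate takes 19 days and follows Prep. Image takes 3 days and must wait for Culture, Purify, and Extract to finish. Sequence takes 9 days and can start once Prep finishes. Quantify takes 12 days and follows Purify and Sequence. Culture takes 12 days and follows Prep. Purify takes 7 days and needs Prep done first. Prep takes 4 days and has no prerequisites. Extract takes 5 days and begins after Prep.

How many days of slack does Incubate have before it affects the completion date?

2

Critical path: Prep→Culture→Analyze = 4+12+9 = 25, so the finish is 25 days.
The longest chain containing Incubate totals 23 days.
Float = 25 − 23 = 2.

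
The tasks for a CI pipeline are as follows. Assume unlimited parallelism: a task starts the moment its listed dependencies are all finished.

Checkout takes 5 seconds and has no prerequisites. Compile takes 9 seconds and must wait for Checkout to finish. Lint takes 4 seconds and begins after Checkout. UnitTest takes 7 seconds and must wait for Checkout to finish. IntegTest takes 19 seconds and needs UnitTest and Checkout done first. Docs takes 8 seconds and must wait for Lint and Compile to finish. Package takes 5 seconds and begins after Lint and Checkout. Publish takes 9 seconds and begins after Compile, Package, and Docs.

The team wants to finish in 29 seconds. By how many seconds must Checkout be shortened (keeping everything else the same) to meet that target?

2

Current finish: 31 seconds; target: 29.
Checkout is on every critical path, so each second cut from Checkout cuts the finish by one (this holds down to a finish of 27).
Need 31 − 29 = 2 seconds off Checkout → Checkout becomes 3 seconds, finish becomes 29.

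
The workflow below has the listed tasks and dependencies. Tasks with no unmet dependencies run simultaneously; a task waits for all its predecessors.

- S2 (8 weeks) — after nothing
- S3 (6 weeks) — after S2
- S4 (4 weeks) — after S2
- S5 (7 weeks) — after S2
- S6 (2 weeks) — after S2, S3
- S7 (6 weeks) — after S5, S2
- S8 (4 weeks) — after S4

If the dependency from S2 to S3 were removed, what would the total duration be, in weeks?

21

Before: longest chain S2→S5→S7 = 8+7+6 = 21, finish 21.
Without S2→S3, S3's earliest start moves from 8 to 0.
After: S2→S5→S7 = 8+7+6 = 21 → 21 weeks.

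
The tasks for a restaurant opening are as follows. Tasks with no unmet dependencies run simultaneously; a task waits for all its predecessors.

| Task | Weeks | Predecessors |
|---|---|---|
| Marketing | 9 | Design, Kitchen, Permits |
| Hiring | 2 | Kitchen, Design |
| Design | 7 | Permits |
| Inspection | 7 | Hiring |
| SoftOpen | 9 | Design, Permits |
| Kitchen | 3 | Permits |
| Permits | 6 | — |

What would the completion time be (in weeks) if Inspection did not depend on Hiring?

Before: longest chain Permits→Design→Hiring→Inspection = 6+7+2+7 = 22, finish 22.
Without Hiring→Inspection, Inspection's earliest start moves from 15 to 0.
The longest chain is now Permits→Design→Marketing = 6+7+9 = 22, so the restaurant opening takes 22 weeks.

22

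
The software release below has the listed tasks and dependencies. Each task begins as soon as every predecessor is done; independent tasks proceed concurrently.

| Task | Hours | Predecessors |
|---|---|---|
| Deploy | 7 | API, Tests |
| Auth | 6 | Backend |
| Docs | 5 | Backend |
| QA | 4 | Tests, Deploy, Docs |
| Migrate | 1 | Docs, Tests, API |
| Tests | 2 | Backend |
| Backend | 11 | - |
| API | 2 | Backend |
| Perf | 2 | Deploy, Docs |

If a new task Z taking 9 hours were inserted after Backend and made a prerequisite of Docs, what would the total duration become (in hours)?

29

Originally the job takes 24 hours.
With Z inserted, Docs now waits for max(Backend, Z).
New critical path: Backend→Z→Docs→QA = 11+9+5+4 = 29 ⇒ 29 hours.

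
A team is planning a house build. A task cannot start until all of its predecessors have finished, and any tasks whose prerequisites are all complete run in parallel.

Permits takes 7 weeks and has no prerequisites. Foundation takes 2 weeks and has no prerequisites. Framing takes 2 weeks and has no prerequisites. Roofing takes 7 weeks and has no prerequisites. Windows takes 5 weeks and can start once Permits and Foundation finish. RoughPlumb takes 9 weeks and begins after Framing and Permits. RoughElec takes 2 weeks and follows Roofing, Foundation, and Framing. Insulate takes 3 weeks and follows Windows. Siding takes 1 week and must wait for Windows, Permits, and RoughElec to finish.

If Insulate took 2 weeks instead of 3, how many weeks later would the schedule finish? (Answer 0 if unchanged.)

The binding path is Permits→RoughPlumb = 7+9 = 16; finish at 16 weeks.
The longest path through Insulate is only 15 weeks, so Insulate has float 1.
That remains the longest chain; total 16 weeks.
Change in finish: 16 − 16 = +0 weeks.

0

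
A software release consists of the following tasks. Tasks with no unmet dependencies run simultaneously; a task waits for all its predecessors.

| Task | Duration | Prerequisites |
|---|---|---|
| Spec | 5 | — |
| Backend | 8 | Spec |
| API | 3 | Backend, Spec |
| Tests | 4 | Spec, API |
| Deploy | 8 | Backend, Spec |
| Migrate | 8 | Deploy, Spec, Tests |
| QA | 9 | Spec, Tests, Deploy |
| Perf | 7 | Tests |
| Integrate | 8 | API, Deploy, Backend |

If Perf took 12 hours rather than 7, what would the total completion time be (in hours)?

The binding path is Spec→Backend→Deploy→QA = 5+8+8+9 = 30; finish at 30 hours.
Perf has 3 hours of float (longest path through it is 27).
New critical path: Spec→Backend→API→Tests→Perf = 5+8+3+4+12 = 32 ⇒ 32 hours.

32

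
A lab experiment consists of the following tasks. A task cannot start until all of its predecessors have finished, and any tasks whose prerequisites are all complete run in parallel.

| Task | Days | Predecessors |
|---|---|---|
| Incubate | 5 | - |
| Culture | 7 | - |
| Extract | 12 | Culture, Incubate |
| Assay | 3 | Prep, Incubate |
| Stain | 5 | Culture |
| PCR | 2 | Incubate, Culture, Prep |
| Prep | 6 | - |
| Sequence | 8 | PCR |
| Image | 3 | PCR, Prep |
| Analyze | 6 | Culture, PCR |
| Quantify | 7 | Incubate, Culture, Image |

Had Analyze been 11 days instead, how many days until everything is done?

As given, the longest chain is Culture→Extract = 7+12 = 19, so the finish is 19 days.
Analyze has 4 days of float (longest path through it is 15).
The binding chain switches to Culture→PCR→Analyze = 7+2+11 = 20; finish 20 days.

20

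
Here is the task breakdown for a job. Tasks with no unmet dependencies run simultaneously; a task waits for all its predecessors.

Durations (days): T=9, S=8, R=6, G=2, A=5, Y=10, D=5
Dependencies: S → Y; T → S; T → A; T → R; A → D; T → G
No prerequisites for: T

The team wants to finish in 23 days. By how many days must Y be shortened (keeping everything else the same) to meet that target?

4

Current finish: 27 days; target: 23.
Y is on every critical path, so each day cut from Y cuts the finish by one (this holds down to a finish of 19).
Need 27 − 23 = 4 days off Y → Y becomes 6 days, finish becomes 23.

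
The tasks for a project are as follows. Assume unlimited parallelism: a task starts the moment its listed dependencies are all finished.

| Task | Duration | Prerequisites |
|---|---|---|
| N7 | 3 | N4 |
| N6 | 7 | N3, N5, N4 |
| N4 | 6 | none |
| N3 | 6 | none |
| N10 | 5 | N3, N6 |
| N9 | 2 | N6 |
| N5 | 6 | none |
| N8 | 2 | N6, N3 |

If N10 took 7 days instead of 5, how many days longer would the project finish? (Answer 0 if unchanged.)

2

Critical path before the change: N3→N6→N10 = 6+7+5 = 18 giving 18 days.
N10 lies on that path, so at 7 days the path becomes 20 days.
That remains the longest chain; total 20 days.
Change in finish: 20 − 18 = +2 days.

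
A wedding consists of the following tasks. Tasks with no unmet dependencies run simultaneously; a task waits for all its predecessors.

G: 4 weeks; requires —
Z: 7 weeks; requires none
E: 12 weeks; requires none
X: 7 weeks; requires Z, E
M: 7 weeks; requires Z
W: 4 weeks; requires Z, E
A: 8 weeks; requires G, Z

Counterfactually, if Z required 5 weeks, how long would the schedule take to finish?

19

The binding path is E→X = 12+7 = 19; finish at 19 weeks.
The longest path through Z is only 15 weeks, so Z has float 4.
That remains the longest chain; total 19 weeks.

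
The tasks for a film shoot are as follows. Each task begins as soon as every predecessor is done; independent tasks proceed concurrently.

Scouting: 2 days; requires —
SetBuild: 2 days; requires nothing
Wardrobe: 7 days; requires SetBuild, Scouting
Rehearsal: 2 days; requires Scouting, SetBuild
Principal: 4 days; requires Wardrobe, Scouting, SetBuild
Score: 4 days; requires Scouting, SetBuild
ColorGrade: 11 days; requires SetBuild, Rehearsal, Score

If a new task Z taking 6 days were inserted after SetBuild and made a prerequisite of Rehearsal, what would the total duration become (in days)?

21

Originally the project takes 17 days.
With Z inserted, Rehearsal now waits for max(Scouting, SetBuild, Z).
New critical path: SetBuild→Z→Rehearsal→ColorGrade = 2+6+2+11 = 21 ⇒ 21 days.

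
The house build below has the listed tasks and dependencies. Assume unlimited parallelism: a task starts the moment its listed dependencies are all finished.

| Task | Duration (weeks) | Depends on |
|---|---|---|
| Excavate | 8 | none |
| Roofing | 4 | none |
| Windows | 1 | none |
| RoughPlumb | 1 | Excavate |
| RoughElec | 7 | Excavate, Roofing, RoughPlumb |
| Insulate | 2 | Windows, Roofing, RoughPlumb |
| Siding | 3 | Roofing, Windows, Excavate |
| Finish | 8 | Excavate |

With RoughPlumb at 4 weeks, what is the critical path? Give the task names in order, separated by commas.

Excavate, RoughPlumb, RoughElec

Baseline: Excavate→RoughPlumb→RoughElec = 8+1+7 = 16 → 16 weeks.
Since RoughPlumb is critical, the +3 change carries straight to that chain (now 19 weeks).
No other chain overtakes it, so the finish is 19 weeks.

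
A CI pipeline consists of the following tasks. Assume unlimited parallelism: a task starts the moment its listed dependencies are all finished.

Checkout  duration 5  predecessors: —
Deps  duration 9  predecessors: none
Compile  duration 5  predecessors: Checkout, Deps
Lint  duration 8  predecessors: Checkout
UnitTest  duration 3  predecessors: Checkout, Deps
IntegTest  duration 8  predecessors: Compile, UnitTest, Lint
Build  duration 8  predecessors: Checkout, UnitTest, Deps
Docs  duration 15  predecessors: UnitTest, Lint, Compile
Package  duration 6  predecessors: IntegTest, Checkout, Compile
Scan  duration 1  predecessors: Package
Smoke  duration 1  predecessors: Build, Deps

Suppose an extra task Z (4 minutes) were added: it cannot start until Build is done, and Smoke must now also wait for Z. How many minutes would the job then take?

Originally the job takes 29 minutes.
With Z inserted, Smoke now waits for max(Build, Deps, Z).
New critical path: Deps→Compile→IntegTest→Package→Scan = 9+5+8+6+1 = 29 ⇒ 29 minutes.

29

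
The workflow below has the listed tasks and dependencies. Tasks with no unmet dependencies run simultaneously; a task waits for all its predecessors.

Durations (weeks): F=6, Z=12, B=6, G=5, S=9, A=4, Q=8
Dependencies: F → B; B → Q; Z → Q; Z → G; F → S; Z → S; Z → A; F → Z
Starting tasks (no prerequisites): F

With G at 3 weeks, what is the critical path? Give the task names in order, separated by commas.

F, Z, S

The binding path is F→Z→S = 6+12+9 = 27; finish at 27 weeks.
The longest path through G is only 23 weeks, so G has float 4.
The critical path is still F→Z→S; finish is now 27 weeks.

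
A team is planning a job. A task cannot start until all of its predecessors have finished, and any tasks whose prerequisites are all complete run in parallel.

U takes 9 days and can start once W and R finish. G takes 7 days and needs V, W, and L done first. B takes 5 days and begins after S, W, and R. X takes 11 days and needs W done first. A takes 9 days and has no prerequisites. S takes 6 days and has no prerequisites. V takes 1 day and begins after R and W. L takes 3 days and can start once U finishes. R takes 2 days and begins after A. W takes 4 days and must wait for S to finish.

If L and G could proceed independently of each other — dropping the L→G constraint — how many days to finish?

23

Before: longest chain A→R→U→L→G = 9+2+9+3+7 = 30, finish 30.
Without L→G, G's earliest start moves from 23 to 12.
The longest chain is now A→R→U→L = 9+2+9+3 = 23, so the job takes 23 days.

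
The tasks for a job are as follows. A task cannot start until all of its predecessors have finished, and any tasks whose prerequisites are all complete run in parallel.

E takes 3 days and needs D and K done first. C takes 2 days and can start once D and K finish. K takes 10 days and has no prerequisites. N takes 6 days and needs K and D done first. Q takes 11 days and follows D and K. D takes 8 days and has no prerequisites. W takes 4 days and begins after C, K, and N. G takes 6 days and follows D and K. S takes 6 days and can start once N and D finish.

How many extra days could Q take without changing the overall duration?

1

The longest chain is K→N→S = 10+6+6 = 22; overall finish 22 days.
Q finishes as early as 21 and must finish by 22.
Float = 22 − 21 = 1.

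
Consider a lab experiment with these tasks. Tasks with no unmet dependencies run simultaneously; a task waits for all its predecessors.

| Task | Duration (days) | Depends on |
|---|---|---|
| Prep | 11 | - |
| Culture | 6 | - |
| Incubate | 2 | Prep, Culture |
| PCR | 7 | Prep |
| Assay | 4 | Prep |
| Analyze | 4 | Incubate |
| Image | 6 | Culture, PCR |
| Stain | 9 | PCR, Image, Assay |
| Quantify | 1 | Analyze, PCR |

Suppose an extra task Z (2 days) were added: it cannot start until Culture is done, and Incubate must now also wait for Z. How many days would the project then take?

Originally the project takes 33 days.
With Z inserted, Incubate now waits for max(Prep, Culture, Z).
New critical path: Prep→PCR→Image→Stain = 11+7+6+9 = 33 ⇒ 33 days.

33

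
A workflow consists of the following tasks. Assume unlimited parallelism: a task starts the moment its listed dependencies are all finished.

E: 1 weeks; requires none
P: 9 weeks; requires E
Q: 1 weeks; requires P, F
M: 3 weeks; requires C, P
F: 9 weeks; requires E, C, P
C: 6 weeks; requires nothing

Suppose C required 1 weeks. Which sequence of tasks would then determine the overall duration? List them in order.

The binding path is E→P→F→Q = 1+9+9+1 = 20; finish at 20 weeks.
The longest path through C is only 16 weeks, so C has float 4.
No other chain overtakes it, so the finish is 20 weeks.

E, P, F, Q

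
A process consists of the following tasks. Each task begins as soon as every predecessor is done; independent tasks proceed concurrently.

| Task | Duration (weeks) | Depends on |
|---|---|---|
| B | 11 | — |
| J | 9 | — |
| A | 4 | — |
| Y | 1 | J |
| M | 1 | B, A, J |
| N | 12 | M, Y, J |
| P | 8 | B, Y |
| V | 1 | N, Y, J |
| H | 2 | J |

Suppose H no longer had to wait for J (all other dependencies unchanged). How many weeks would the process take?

25

Original critical path: B→M→N→V = 11+1+12+1 = 25 ⇒ 25 weeks.
Without J→H, H's earliest start moves from 9 to 0.
New critical path: B→M→N→V = 11+1+12+1 = 25 ⇒ 25 weeks.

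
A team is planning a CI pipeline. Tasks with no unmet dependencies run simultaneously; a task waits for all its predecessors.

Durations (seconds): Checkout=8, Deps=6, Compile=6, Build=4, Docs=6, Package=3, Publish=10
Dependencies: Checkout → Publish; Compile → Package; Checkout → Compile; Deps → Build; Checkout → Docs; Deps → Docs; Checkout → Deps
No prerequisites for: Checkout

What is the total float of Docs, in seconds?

0

The longest chain is Checkout→Deps→Docs = 8+6+6 = 20; overall finish 20 seconds.
Longest path through Docs: 20 seconds (earliest finish 20, latest finish 20).
Slack of Docs = 14 − 14 = 0 seconds.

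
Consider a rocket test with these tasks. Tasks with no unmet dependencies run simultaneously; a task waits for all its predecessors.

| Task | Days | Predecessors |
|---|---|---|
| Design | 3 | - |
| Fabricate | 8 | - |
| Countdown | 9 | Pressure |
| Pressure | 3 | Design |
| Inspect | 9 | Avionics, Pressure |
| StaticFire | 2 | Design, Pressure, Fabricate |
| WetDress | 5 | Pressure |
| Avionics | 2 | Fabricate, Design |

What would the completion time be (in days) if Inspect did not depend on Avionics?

15

Before: longest chain Fabricate→Avionics→Inspect = 8+2+9 = 19, finish 19.
Without Avionics→Inspect, Inspect's earliest start moves from 10 to 6.
New critical path: Design→Pressure→Inspect = 3+3+9 = 15 ⇒ 15 days.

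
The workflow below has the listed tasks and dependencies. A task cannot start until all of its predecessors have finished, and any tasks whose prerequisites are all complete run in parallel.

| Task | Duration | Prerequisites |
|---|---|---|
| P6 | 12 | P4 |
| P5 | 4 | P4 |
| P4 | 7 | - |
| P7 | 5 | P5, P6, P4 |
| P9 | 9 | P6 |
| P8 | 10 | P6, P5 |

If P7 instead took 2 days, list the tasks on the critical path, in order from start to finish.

P4, P6, P8

Baseline: P4→P6→P8 = 7+12+10 = 29 → 29 days.
The longest path through P7 is only 24 days, so P7 has float 5.
That remains the longest chain; total 29 days.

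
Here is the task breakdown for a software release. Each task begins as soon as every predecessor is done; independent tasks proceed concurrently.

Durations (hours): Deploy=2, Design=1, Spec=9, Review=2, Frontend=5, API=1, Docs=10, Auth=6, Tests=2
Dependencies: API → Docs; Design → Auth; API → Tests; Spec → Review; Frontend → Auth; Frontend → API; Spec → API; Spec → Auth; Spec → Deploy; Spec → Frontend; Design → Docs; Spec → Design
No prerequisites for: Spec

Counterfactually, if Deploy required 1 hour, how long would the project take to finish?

25

As given, the longest chain is Spec→Frontend→API→Docs = 9+5+1+10 = 25, so the finish is 25 hours.
The longest path through Deploy is only 11 hours, so Deploy has float 14.
The critical path is still Spec→Frontend→API→Docs; finish is now 25 hours.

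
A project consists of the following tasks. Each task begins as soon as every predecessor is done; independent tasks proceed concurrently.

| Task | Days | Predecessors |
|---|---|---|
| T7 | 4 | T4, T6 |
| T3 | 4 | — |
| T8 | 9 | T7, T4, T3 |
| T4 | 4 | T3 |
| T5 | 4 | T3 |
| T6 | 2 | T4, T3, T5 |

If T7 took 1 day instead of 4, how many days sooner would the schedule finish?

3

Actual critical path: T3→T4→T6→T7→T8 = 4+4+2+4+9 = 23 ⇒ 23 days.
T7 lies on that path, so at 1 day the path becomes 20 days.
That remains the longest chain; total 20 days.
Change in finish: 20 − 23 = -3 days.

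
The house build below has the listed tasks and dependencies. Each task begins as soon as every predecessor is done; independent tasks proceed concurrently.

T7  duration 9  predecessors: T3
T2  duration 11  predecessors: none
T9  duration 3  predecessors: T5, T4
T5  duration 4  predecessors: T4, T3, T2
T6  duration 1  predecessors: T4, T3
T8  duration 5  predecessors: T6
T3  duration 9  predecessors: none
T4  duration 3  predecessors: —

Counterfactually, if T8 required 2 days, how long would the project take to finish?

Actual critical path: T2→T5→T9 = 11+4+3 = 18 ⇒ 18 days.
T8 is off the critical path — its longest chain is 15 days, giving 3 of slack.
No other chain overtakes it, so the finish is 18 days.

18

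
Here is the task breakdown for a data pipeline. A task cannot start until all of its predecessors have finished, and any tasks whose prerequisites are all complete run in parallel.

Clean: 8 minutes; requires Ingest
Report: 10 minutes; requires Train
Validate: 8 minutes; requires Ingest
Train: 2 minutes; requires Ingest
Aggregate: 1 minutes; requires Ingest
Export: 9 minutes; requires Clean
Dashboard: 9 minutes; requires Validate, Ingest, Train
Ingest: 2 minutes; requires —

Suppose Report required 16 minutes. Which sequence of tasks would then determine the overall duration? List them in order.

Ingest, Train, Report

Critical path before the change: Ingest→Clean→Export = 2+8+9 = 19 giving 19 minutes.
Report is off the critical path — its longest chain is 14 minutes, giving 5 of slack.
Now Ingest→Train→Report = 2+2+16 = 20 is longest, so the finish becomes 20 minutes.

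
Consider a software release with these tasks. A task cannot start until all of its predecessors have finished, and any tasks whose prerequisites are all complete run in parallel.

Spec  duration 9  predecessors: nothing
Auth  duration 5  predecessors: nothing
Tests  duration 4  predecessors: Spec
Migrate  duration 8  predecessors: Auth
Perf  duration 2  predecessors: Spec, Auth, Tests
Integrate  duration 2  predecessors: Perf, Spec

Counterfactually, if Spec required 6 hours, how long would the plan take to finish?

Critical path before the change: Spec→Tests→Perf→Integrate = 9+4+2+2 = 17 giving 17 hours.
Since Spec is critical, the -3 change carries straight to that chain (now 14 hours).
That remains the longest chain; total 14 hours.

14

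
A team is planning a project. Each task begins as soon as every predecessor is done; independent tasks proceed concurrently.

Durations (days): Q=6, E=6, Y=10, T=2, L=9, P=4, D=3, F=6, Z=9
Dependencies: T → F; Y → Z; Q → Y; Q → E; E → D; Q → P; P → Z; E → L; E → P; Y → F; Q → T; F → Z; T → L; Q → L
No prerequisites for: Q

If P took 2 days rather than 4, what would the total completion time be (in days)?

Baseline: Q→Y→F→Z = 6+10+6+9 = 31 → 31 days.
P has 6 days of float (longest path through it is 25).
That remains the longest chain; total 31 days.

31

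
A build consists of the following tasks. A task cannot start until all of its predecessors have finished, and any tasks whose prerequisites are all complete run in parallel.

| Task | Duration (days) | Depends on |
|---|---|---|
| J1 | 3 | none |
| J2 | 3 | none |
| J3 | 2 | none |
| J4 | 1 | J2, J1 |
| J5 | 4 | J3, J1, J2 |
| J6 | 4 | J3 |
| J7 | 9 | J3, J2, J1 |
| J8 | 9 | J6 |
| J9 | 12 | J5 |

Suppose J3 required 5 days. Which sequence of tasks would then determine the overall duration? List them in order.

J3, J5, J9

Actual critical path: J1→J5→J9 = 3+4+12 = 19 ⇒ 19 days.
J3 has 1 day of float (longest path through it is 18).
Now J3→J5→J9 = 5+4+12 = 21 is longest, so the finish becomes 21 days.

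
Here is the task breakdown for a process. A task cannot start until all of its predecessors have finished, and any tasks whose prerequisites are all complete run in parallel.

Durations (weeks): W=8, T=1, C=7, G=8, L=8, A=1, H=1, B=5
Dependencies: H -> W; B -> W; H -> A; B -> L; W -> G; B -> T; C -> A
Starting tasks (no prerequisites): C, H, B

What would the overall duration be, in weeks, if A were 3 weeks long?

21

As given, the longest chain is B→W→G = 5+8+8 = 21, so the finish is 21 weeks.
A is off the critical path — its longest chain is 8 weeks, giving 13 of slack.
That remains the longest chain; total 21 weeks.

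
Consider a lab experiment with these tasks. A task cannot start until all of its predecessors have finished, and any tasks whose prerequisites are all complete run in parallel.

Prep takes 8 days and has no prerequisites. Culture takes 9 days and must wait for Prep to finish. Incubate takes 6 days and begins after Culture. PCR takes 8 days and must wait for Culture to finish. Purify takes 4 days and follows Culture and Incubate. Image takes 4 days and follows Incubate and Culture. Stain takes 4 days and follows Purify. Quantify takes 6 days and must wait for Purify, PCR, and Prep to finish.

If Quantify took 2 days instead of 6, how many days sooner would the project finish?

The binding path is Prep→Culture→Incubate→Purify→Quantify = 8+9+6+4+6 = 33; finish at 33 days.
Quantify is on the critical path; changing it to 2 makes that path 29 days.
The binding chain switches to Prep→Culture→Incubate→Purify→Stain = 8+9+6+4+4 = 31; finish 31 days.
Change in finish: 31 − 33 = -2 days.

2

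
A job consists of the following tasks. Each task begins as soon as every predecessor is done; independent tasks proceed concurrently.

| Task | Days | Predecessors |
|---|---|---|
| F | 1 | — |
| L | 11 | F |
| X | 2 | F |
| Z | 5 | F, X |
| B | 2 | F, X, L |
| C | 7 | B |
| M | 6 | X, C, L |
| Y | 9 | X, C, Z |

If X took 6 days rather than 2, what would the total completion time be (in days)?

As given, the longest chain is F→L→B→C→Y = 1+11+2+7+9 = 30, so the finish is 30 days.
X has 9 days of float (longest path through it is 21).
No other chain overtakes it, so the finish is 30 days.

30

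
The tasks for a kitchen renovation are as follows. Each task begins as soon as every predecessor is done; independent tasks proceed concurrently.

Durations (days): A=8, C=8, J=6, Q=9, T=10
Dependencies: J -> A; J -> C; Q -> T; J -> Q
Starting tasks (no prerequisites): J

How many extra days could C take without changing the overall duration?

Critical path: J→Q→T = 6+9+10 = 25, so the finish is 25 days.
Longest path through C: 14 days (earliest finish 14, latest finish 25).
Slack of C = 17 − 6 = 11 days.

11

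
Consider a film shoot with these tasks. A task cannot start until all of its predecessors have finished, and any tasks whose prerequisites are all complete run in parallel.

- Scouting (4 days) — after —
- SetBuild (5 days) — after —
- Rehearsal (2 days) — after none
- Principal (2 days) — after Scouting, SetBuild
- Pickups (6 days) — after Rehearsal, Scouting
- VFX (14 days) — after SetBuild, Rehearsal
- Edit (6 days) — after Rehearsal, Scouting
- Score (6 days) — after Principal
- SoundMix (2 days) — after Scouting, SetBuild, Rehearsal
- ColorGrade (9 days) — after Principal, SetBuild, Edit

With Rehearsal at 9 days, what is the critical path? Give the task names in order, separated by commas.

Actual critical path: Scouting→Edit→ColorGrade = 4+6+9 = 19 ⇒ 19 days.
Rehearsal has 2 days of float (longest path through it is 17).
New critical path: Rehearsal→Edit→ColorGrade = 9+6+9 = 24 ⇒ 24 days.

Rehearsal, Edit, ColorGrade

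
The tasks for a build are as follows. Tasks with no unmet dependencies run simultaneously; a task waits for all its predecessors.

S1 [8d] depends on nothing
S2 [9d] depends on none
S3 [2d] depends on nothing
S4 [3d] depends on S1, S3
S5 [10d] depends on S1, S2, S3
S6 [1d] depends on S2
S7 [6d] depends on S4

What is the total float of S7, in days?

2

Critical path: S2→S5 = 9+10 = 19, so the finish is 19 days.
The longest chain containing S7 totals 17 days.
Float = 19 − 17 = 2.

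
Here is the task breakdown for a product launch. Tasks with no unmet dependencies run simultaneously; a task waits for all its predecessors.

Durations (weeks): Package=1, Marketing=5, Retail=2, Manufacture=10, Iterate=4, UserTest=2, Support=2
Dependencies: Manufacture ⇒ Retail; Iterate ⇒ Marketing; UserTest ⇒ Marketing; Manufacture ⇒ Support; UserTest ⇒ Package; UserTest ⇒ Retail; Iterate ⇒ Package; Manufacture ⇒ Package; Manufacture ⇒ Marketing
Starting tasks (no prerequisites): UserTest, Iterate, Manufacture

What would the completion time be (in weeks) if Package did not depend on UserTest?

15

Original critical path: Manufacture→Marketing = 10+5 = 15 ⇒ 15 weeks.
Dropping UserTest→Package doesn't change Package's earliest start (10); another predecessor still binds.
The longest chain is now Manufacture→Marketing = 10+5 = 15, so the product launch takes 15 weeks.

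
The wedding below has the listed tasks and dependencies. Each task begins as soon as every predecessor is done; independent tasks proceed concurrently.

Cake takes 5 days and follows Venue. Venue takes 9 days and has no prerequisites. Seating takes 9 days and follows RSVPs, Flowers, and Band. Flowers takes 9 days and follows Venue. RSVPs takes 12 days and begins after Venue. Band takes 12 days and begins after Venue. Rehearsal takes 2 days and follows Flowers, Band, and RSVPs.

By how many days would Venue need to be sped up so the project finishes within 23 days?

7

Current finish: 30 days; target: 23.
Venue is on every critical path, so each day cut from Venue cuts the finish by one (this holds down to a finish of 22).
Need 30 − 23 = 7 days off Venue → Venue becomes 2 days, finish becomes 23.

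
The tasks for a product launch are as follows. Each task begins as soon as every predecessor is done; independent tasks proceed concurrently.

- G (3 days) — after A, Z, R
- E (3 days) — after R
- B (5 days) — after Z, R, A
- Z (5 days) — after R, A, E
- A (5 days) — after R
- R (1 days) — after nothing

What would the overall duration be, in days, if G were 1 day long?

16

Actual critical path: R→A→Z→B = 1+5+5+5 = 16 ⇒ 16 days.
The longest path through G is only 14 days, so G has float 2.
That remains the longest chain; total 16 days.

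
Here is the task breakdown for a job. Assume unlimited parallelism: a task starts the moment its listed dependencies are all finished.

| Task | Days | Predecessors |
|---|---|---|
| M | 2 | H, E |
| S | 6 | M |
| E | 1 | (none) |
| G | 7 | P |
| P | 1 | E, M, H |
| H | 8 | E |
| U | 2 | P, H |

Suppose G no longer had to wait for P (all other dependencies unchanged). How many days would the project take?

Before: longest chain E→H→M→P→G = 1+8+2+1+7 = 19, finish 19.
Without P→G, G's earliest start moves from 12 to 0.
New critical path: E→H→M→S = 1+8+2+6 = 17 ⇒ 17 days.

17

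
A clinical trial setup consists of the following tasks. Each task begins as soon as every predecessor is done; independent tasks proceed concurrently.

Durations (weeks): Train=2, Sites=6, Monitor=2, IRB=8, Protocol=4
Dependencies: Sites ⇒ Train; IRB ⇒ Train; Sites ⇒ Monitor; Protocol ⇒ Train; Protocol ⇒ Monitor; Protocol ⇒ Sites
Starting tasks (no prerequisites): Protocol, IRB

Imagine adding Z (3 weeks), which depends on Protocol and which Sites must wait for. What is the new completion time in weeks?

15

Originally the job takes 12 weeks.
With Z inserted, Sites now waits for max(Protocol, Z).
New critical path: Protocol→Z→Sites→Train = 4+3+6+2 = 15 ⇒ 15 weeks.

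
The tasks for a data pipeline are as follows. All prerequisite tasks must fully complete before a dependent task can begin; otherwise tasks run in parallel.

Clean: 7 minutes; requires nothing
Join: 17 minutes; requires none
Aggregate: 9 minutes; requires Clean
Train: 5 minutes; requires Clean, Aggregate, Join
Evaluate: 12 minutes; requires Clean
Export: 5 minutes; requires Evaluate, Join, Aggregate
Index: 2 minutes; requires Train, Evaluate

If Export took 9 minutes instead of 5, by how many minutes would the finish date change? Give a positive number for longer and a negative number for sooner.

As given, the longest chain is Clean→Evaluate→Export = 7+12+5 = 24, so the finish is 24 minutes.
Since Export is critical, the +4 change carries straight to that chain (now 28 minutes).
The critical path is still Clean→Evaluate→Export; finish is now 28 minutes.
Change in finish: 28 − 24 = +4 minutes.

4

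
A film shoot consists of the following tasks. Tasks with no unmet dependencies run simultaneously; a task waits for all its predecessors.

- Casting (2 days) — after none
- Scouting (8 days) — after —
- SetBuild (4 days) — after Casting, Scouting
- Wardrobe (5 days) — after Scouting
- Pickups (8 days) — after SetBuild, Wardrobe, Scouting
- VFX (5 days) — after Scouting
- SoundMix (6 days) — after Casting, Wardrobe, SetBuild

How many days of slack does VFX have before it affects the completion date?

Scouting→Wardrobe→Pickups = 8+5+8 = 21 sets the makespan at 21 days.
The longest chain containing VFX totals 13 days.
Float = 21 − 13 = 8.

8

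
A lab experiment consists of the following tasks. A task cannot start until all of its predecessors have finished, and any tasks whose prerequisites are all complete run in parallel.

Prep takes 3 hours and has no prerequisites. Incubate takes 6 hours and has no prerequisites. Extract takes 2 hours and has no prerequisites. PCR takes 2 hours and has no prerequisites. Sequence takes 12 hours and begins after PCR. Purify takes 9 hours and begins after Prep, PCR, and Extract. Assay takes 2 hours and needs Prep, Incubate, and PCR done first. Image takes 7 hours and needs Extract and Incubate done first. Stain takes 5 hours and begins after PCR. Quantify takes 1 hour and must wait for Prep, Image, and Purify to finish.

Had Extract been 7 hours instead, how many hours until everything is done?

Actual critical path: Incubate→Image→Quantify = 6+7+1 = 14 ⇒ 14 hours.
The longest path through Extract is only 12 hours, so Extract has float 2.
New critical path: Extract→Purify→Quantify = 7+9+1 = 17 ⇒ 17 hours.

17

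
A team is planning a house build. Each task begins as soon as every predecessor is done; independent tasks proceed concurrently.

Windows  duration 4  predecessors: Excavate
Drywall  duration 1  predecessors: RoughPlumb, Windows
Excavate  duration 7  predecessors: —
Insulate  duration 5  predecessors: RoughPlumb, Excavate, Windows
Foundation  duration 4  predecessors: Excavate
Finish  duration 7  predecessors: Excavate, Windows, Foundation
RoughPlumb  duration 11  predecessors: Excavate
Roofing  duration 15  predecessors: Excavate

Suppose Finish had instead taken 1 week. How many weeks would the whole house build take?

Critical path before the change: Excavate→RoughPlumb→Insulate = 7+11+5 = 23 giving 23 weeks.
Finish has 5 weeks of float (longest path through it is 18).
That remains the longest chain; total 23 weeks.

23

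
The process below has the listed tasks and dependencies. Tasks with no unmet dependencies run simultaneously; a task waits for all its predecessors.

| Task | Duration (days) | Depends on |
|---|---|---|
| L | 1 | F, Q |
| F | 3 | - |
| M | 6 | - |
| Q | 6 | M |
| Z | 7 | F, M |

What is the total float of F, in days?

3

Critical path: M→Q→L = 6+6+1 = 13, so the finish is 13 days.
F finishes as early as 3 and must finish by 6.
Float = 13 − 10 = 3.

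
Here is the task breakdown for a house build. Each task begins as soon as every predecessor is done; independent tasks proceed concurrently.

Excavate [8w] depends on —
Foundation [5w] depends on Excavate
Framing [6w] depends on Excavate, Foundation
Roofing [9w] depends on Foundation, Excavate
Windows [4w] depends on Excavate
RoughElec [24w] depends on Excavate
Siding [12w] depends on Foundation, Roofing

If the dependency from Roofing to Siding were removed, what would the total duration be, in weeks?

32

Original critical path: Excavate→Foundation→Roofing→Siding = 8+5+9+12 = 34 ⇒ 34 weeks.
Without Roofing→Siding, Siding's earliest start moves from 22 to 13.
After: Excavate→RoughElec = 8+24 = 32 → 32 weeks.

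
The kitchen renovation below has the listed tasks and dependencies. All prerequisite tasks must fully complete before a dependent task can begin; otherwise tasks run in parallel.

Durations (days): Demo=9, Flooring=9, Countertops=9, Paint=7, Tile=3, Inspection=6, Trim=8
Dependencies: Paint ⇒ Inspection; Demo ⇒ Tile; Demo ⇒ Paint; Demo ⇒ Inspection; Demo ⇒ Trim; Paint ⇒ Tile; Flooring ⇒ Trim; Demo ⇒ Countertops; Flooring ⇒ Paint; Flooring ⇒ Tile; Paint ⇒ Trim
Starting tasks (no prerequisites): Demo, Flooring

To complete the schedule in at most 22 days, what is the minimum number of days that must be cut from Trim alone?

Current finish: 24 days; target: 22.
Trim is on every critical path, so each day cut from Trim cuts the finish by one (this holds down to a finish of 22).
Need 24 − 22 = 2 days off Trim → Trim becomes 6 days, finish becomes 22.

2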